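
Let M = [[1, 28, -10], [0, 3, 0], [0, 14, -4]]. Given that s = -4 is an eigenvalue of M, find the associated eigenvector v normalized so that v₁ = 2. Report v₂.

0

M + 4I = [[5, 28, -10], [0, 7, 0], [0, 14, 0]].
Solving (M + 4I)v = 0 gives the eigenspace spanned by (2, 0, 1).
With v₁ = 2, v = (2, 0, 1), so v₂ = 0.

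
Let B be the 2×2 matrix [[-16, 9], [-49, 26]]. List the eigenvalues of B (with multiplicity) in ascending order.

Characteristic polynomial: p(r) = r^2 - 10r + 25 = (r - 5)^2.
Roots (with multiplicity): 5, 5.

5, 5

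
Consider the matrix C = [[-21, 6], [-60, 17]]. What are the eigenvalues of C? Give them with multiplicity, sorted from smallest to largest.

-3, -1

Characteristic polynomial: p(μ) = μ^2 + 4μ + 3 = (μ + 1)(μ + 3).
Roots (with multiplicity): -3, -1.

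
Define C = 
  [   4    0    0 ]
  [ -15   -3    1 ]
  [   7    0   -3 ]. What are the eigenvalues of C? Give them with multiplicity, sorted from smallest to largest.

-3, -3, 4

Characteristic polynomial: p(μ) = μ^3 + 2μ^2 - 15μ - 36 = (μ - 4)(μ + 3)^2.
Roots (with multiplicity): -3, -3, 4.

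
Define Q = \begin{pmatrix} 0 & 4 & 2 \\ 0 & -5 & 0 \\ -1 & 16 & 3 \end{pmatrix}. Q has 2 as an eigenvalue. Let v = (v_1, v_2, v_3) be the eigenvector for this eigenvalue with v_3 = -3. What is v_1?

-3

Q − 2I = [[-2, 4, 2], [0, -7, 0], [-1, 16, 1]].
Solving (Q − 2I)v = 0 gives the eigenspace spanned by (-3, 0, -3).
With v_3 = -3, v = (-3, 0, -3), so v_1 = -3.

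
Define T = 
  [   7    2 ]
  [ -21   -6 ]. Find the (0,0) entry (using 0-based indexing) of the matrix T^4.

7

Characteristic polynomial: λ^2 - λ = λ(λ - 1), so the eigenvalues are 0, 1.
λ=1: eigenvector (1, -3).
λ=0: eigenvector (-2, 7).
P = [[1, -2], [-3, 7]], D = diag(1, 0), P⁻¹ = [[7, 2], [3, 1]].
T⁴ = P·diag(1, 0)·P⁻¹ = [[7, 2], [-21, -6]].
The requested entry is 7.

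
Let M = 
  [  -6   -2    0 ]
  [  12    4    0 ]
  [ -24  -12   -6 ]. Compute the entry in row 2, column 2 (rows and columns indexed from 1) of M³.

16

Characteristic polynomial: r^3 + 8r^2 + 12r = r(r + 2)(r + 6), so the eigenvalues are -6, -2, 0.
r=-2: eigenvector (1, -2, 0).
r=0: eigenvector (-1, 3, -2).
r=-6: eigenvector (0, 0, 1).
P = [[1, -1, 0], [-2, 3, 0], [0, -2, 1]], D = diag(-2, 0, -6), P⁻¹ = [[3, 1, 0], [2, 1, 0], [4, 2, 1]].
M³ = P·diag(-8, 0, -216)·P⁻¹ = [[-24, -8, 0], [48, 16, 0], [-864, -432, -216]].
The requested entry is 16.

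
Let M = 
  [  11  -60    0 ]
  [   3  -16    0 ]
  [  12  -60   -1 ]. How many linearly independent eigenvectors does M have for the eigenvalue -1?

2

M + 1I = [[12, -60, 0], [3, -15, 0], [12, -60, 0]].
This matrix has rank 1, so its null space has dimension 3 − 1 = 2.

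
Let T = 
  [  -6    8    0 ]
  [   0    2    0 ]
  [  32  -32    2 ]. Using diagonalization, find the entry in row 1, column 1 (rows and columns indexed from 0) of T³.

Characteristic polynomial: λ^3 + 2λ^2 - 20λ + 24 = (λ - 2)^2(λ + 6), so the eigenvalues are -6, 2, 2.
λ=2: eigenvector (0, 0, 1).
λ=-6: eigenvector (-1, 0, 4).
λ=2: eigenvector (1, 1, -2).
P = [[0, -1, 1], [0, 0, 1], [1, 4, -2]], D = diag(2, -6, 2), P⁻¹ = [[4, -2, 1], [-1, 1, 0], [0, 1, 0]].
T³ = P·diag(8, -216, 8)·P⁻¹ = [[-216, 224, 0], [0, 8, 0], [896, -896, 8]].
The requested entry is 8.

8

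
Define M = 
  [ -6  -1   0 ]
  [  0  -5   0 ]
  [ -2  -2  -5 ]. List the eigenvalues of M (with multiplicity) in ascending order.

-6, -5, -5

Characteristic polynomial: p(t) = t^3 + 16t^2 + 85t + 150 = (t + 5)^2(t + 6).
Roots (with multiplicity): -6, -5, -5.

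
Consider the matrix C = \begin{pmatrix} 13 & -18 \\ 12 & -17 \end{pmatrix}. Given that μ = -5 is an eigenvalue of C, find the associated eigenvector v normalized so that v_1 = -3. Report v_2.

-3

C + 5I = [[18, -18], [12, -12]].
Solving (C + 5I)v = 0 gives the eigenspace spanned by (-3, -3).
With v_1 = -3, v = (-3, -3), so v_2 = -3.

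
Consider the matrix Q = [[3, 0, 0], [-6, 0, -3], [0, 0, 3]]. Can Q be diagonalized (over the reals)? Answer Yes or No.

Characteristic polynomial: p(s) = s^3 - 6s^2 + 9s = s(s - 3)^2.
s = 3 has algebraic multiplicity 2; rank(Q − 3I) = 1, so geometric multiplicity = 2.
Every eigenvalue has geometric = algebraic multiplicity, so Q is diagonalizable.

Yes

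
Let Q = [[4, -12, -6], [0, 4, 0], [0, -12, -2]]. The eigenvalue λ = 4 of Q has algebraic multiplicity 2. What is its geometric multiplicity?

Q − 4I = [[0, -12, -6], [0, 0, 0], [0, -12, -6]].
This matrix has rank 1, so its null space has dimension 3 − 1 = 2.

2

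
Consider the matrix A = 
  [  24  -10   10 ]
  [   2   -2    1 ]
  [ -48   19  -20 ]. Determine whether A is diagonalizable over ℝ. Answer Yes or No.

No

Characteristic polynomial: p(s) = s^3 - 2s^2 - 7s - 4 = (s - 4)(s + 1)^2.
s = -1 has algebraic multiplicity 2; rank(A + 1I) = 2, so geometric multiplicity = 1.
Geometric multiplicity < algebraic multiplicity, so A is not diagonalizable.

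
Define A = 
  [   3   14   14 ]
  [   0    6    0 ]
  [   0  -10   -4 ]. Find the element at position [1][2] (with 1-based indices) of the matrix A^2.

Characteristic polynomial: λ^3 - 5λ^2 - 18λ + 72 = (λ - 6)(λ - 3)(λ + 4), so the eigenvalues are -4, 3, 6.
λ=6: eigenvector (0, 1, -1).
λ=3: eigenvector (1, 0, 0).
λ=-4: eigenvector (-2, 0, 1).
P = [[0, 1, -2], [1, 0, 0], [-1, 0, 1]], D = diag(6, 3, -4), P⁻¹ = [[0, 1, 0], [1, 2, 2], [0, 1, 1]].
A² = P·diag(36, 9, 16)·P⁻¹ = [[9, -14, -14], [0, 36, 0], [0, -20, 16]].
The requested entry is -14.

-14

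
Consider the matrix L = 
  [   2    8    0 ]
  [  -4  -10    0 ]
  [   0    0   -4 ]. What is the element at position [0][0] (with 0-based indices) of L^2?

Characteristic polynomial: r^3 + 12r^2 + 44r + 48 = (r + 2)(r + 4)(r + 6), so the eigenvalues are -6, -4, -2.
r=-6: eigenvector (-1, 1, 0).
r=-2: eigenvector (2, -1, 0).
r=-4: eigenvector (0, 0, 1).
P = [[-1, 2, 0], [1, -1, 0], [0, 0, 1]], D = diag(-6, -2, -4), P⁻¹ = [[1, 2, 0], [1, 1, 0], [0, 0, 1]].
L² = P·diag(36, 4, 16)·P⁻¹ = [[-28, -64, 0], [32, 68, 0], [0, 0, 16]].
The requested entry is -28.

-28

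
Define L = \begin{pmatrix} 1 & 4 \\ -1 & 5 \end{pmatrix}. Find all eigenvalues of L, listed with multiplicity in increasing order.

Characteristic polynomial: p(λ) = λ^2 - 6λ + 9 = (λ - 3)^2.
Roots (with multiplicity): 3, 3.

3, 3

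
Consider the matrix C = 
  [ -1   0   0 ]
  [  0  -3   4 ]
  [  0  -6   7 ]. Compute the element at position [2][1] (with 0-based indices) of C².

-24

Characteristic polynomial: r^3 - 3r^2 - r + 3 = (r - 3)(r - 1)(r + 1), so the eigenvalues are -1, 1, 3.
r=-1: eigenvector (1, 0, 0).
r=1: eigenvector (0, -1, -1).
r=3: eigenvector (0, -2, -3).
P = [[1, 0, 0], [0, -1, -2], [0, -1, -3]], D = diag(-1, 1, 3), P⁻¹ = [[1, 0, 0], [0, -3, 2], [0, 1, -1]].
C² = P·diag(1, 1, 9)·P⁻¹ = [[1, 0, 0], [0, -15, 16], [0, -24, 25]].
The requested entry is -24.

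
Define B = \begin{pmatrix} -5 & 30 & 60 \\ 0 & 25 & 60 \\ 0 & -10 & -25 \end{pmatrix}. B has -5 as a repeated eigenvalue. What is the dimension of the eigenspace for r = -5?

B + 5I = [[0, 30, 60], [0, 30, 60], [0, -10, -20]].
This matrix has rank 1, so its null space has dimension 3 − 1 = 2.

2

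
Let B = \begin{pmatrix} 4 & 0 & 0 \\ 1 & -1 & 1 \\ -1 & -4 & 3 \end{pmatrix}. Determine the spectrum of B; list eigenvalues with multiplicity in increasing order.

1, 1, 4

Characteristic polynomial: p(r) = r^3 - 6r^2 + 9r - 4 = (r - 4)(r - 1)^2.
Roots (with multiplicity): 1, 1, 4.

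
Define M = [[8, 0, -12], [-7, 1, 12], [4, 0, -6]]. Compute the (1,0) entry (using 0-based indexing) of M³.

Characteristic polynomial: t^3 - 3t^2 + 2t = t(t - 2)(t - 1), so the eigenvalues are 0, 1, 2.
t=1: eigenvector (0, 1, 0).
t=0: eigenvector (3, -3, 2).
t=2: eigenvector (-2, 2, -1).
P = [[0, 3, -2], [1, -3, 2], [0, 2, -1]], D = diag(1, 0, 2), P⁻¹ = [[1, 1, 0], [-1, 0, 2], [-2, 0, 3]].
M³ = P·diag(1, 0, 8)·P⁻¹ = [[32, 0, -48], [-31, 1, 48], [16, 0, -24]].
The requested entry is -31.

-31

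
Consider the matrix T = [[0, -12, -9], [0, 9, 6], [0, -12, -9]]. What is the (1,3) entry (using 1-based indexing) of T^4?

81

Characteristic polynomial: s^3 - 9s = s(s - 3)(s + 3), so the eigenvalues are -3, 0, 3.
s=0: eigenvector (1, 0, 0).
s=-3: eigenvector (2, -1, 2).
s=3: eigenvector (1, -1, 1).
P = [[1, 2, 1], [0, -1, -1], [0, 2, 1]], D = diag(0, -3, 3), P⁻¹ = [[1, 0, -1], [0, 1, 1], [0, -2, -1]].
T⁴ = P·diag(0, 81, 81)·P⁻¹ = [[0, 0, 81], [0, 81, 0], [0, 0, 81]].
The requested entry is 81.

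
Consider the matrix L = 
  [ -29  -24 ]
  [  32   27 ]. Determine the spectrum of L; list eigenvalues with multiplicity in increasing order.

-5, 3

Characteristic polynomial: p(s) = s^2 + 2s - 15 = (s - 3)(s + 5).
Roots (with multiplicity): -5, 3.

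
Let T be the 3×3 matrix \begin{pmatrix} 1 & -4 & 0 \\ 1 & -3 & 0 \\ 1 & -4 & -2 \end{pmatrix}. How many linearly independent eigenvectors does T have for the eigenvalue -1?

1

T + 1I = [[2, -4, 0], [1, -2, 0], [1, -4, -1]].
This matrix has rank 2, so its null space has dimension 3 − 2 = 1.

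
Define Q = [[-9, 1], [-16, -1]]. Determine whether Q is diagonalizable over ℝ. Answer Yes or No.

Characteristic polynomial: p(μ) = μ^2 + 10μ + 25 = (μ + 5)^2.
μ = -5 has algebraic multiplicity 2; rank(Q + 5I) = 1, so geometric multiplicity = 1.
Geometric multiplicity < algebraic multiplicity, so Q is not diagonalizable.

No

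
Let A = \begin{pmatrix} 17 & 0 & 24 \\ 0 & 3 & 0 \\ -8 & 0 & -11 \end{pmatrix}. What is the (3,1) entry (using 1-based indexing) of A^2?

-48

Characteristic polynomial: λ^3 - 9λ^2 + 23λ - 15 = (λ - 5)(λ - 3)(λ - 1), so the eigenvalues are 1, 3, 5.
λ=3: eigenvector (0, 1, 0).
λ=1: eigenvector (-3, 0, 2).
λ=5: eigenvector (-2, 0, 1).
P = [[0, -3, -2], [1, 0, 0], [0, 2, 1]], D = diag(3, 1, 5), P⁻¹ = [[0, 1, 0], [1, 0, 2], [-2, 0, -3]].
A² = P·diag(9, 1, 25)·P⁻¹ = [[97, 0, 144], [0, 9, 0], [-48, 0, -71]].
The requested entry is -48.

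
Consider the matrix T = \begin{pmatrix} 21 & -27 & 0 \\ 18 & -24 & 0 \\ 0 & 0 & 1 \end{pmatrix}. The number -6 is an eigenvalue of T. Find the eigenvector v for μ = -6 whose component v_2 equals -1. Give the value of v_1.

-1

T + 6I = [[27, -27, 0], [18, -18, 0], [0, 0, 7]].
Solving (T + 6I)v = 0 gives the eigenspace spanned by (-1, -1, 0).
With v_2 = -1, v = (-1, -1, 0), so v_1 = -1.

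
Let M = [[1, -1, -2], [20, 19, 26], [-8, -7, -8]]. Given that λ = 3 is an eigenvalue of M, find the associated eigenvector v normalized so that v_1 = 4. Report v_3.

M − 3I = [[-2, -1, -2], [20, 16, 26], [-8, -7, -11]].
Solving (M − 3I)v = 0 gives the eigenspace spanned by (4, 8, -8).
With v_1 = 4, v = (4, 8, -8), so v_3 = -8.

-8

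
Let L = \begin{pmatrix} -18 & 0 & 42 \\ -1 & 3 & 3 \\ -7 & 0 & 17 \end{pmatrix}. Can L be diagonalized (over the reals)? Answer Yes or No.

Characteristic polynomial: p(μ) = μ^3 - 2μ^2 - 15μ + 36 = (μ - 3)^2(μ + 4).
μ = 3 has algebraic multiplicity 2; rank(L − 3I) = 2, so geometric multiplicity = 1.
Geometric multiplicity < algebraic multiplicity, so L is not diagonalizable.

No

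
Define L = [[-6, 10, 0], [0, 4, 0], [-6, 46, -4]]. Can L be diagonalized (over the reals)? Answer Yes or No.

Yes

Characteristic polynomial: p(λ) = λ^3 + 6λ^2 - 16λ - 96 = (λ - 4)(λ + 4)(λ + 6).
All 3 eigenvalues are distinct, so L is diagonalizable.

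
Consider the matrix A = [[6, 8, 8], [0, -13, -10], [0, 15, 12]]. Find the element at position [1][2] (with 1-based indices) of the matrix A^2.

64

Characteristic polynomial: s^3 - 5s^2 - 12s + 36 = (s - 6)(s - 2)(s + 3), so the eigenvalues are -3, 2, 6.
s=6: eigenvector (1, 0, 0).
s=2: eigenvector (-2, -2, 3).
s=-3: eigenvector (0, 1, -1).
P = [[1, -2, 0], [0, -2, 1], [0, 3, -1]], D = diag(6, 2, -3), P⁻¹ = [[1, 2, 2], [0, 1, 1], [0, 3, 2]].
A² = P·diag(36, 4, 9)·P⁻¹ = [[36, 64, 64], [0, 19, 10], [0, -15, -6]].
The requested entry is 64.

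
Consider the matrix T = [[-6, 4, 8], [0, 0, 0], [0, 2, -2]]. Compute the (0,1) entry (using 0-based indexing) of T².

-8

Characteristic polynomial: λ^3 + 8λ^2 + 12λ = λ(λ + 2)(λ + 6), so the eigenvalues are -6, -2, 0.
λ=-6: eigenvector (1, 0, 0).
λ=-2: eigenvector (-2, 0, -1).
λ=0: eigenvector (2, 1, 1).
P = [[1, -2, 2], [0, 0, 1], [0, -1, 1]], D = diag(-6, -2, 0), P⁻¹ = [[1, 0, -2], [0, 1, -1], [0, 1, 0]].
T² = P·diag(36, 4, 0)·P⁻¹ = [[36, -8, -64], [0, 0, 0], [0, -4, 4]].
The requested entry is -8.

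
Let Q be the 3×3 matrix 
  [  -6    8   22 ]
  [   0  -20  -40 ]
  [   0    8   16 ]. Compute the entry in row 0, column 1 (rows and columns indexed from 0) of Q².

-32

Characteristic polynomial: r^3 + 10r^2 + 24r = r(r + 4)(r + 6), so the eigenvalues are -6, -4, 0.
r=-6: eigenvector (1, 0, 0).
r=-4: eigenvector (-2, 5, -2).
r=0: eigenvector (1, -2, 1).
P = [[1, -2, 1], [0, 5, -2], [0, -2, 1]], D = diag(-6, -4, 0), P⁻¹ = [[1, 0, -1], [0, 1, 2], [0, 2, 5]].
Q² = P·diag(36, 16, 0)·P⁻¹ = [[36, -32, -100], [0, 80, 160], [0, -32, -64]].
The requested entry is -32.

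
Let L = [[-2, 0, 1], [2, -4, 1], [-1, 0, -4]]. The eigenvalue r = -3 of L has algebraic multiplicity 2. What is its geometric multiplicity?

1

L + 3I = [[1, 0, 1], [2, -1, 1], [-1, 0, -1]].
This matrix has rank 2, so its null space has dimension 3 − 2 = 1.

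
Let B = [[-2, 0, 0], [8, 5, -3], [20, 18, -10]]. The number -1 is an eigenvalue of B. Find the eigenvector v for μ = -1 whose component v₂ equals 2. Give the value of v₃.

4

B + 1I = [[-1, 0, 0], [8, 6, -3], [20, 18, -9]].
Solving (B + 1I)v = 0 gives the eigenspace spanned by (0, 2, 4).
With v₂ = 2, v = (0, 2, 4), so v₃ = 4.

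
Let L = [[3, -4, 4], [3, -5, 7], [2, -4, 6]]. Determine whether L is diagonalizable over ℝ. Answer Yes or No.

No

Characteristic polynomial: p(λ) = λ^3 - 4λ^2 + 5λ - 2 = (λ - 2)(λ - 1)^2.
λ = 1 has algebraic multiplicity 2; rank(L − 1I) = 2, so geometric multiplicity = 1.
Geometric multiplicity < algebraic multiplicity, so L is not diagonalizable.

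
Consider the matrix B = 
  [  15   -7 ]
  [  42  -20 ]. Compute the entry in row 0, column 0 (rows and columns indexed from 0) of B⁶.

Characteristic polynomial: λ^2 + 5λ - 6 = (λ - 1)(λ + 6), so the eigenvalues are -6, 1.
λ=-6: eigenvector (1, 3).
λ=1: eigenvector (-1, -2).
P = [[1, -1], [3, -2]], D = diag(-6, 1), P⁻¹ = [[-2, 1], [-3, 1]].
B⁶ = P·diag(46656, 1)·P⁻¹ = [[-93309, 46655], [-279930, 139966]].
The requested entry is -93309.

-93309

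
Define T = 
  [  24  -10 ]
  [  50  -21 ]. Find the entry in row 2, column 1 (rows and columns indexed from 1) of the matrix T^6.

40950

Characteristic polynomial: λ^2 - 3λ - 4 = (λ - 4)(λ + 1), so the eigenvalues are -1, 4.
λ=4: eigenvector (1, 2).
λ=-1: eigenvector (2, 5).
P = [[1, 2], [2, 5]], D = diag(4, -1), P⁻¹ = [[5, -2], [-2, 1]].
T⁶ = P·diag(4096, 1)·P⁻¹ = [[20476, -8190], [40950, -16379]].
The requested entry is 40950.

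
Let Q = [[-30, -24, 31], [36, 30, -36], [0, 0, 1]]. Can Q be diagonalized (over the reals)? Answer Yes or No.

Yes

Characteristic polynomial: p(t) = t^3 - t^2 - 36t + 36 = (t - 6)(t - 1)(t + 6).
All 3 eigenvalues are distinct, so Q is diagonalizable.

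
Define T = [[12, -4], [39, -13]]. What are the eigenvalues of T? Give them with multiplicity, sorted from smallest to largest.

-1, 0

Characteristic polynomial: p(r) = r^2 + r = r(r + 1).
Roots (with multiplicity): -1, 0.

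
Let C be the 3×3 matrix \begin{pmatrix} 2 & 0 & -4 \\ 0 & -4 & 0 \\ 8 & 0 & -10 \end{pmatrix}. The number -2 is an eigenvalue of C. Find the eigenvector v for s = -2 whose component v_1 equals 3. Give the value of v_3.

3

C + 2I = [[4, 0, -4], [0, -2, 0], [8, 0, -8]].
Solving (C + 2I)v = 0 gives the eigenspace spanned by (3, 0, 3).
With v_1 = 3, v = (3, 0, 3), so v_3 = 3.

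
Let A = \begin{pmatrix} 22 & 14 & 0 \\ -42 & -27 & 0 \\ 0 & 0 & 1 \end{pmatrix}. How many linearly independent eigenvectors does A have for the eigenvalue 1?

2

A − 1I = [[21, 14, 0], [-42, -28, 0], [0, 0, 0]].
This matrix has rank 1, so its null space has dimension 3 − 1 = 2.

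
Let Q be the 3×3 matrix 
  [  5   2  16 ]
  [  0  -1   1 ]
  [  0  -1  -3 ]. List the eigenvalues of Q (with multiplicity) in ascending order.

Characteristic polynomial: p(t) = t^3 - t^2 - 16t - 20 = (t - 5)(t + 2)^2.
Roots (with multiplicity): -2, -2, 5.

-2, -2, 5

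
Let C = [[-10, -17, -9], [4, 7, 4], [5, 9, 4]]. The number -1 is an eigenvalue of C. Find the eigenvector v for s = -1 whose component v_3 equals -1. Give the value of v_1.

1

C + 1I = [[-9, -17, -9], [4, 8, 4], [5, 9, 5]].
Solving (C + 1I)v = 0 gives the eigenspace spanned by (1, 0, -1).
With v_3 = -1, v = (1, 0, -1), so v_1 = 1.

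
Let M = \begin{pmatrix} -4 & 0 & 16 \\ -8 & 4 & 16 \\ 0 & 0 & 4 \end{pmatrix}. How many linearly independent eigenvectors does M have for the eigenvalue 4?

2

M − 4I = [[-8, 0, 16], [-8, 0, 16], [0, 0, 0]].
This matrix has rank 1, so its null space has dimension 3 − 1 = 2.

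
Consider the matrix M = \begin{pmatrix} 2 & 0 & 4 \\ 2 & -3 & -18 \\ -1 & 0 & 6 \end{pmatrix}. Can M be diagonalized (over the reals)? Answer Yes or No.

No

Characteristic polynomial: p(s) = s^3 - 5s^2 - 8s + 48 = (s - 4)^2(s + 3).
s = 4 has algebraic multiplicity 2; rank(M − 4I) = 2, so geometric multiplicity = 1.
Geometric multiplicity < algebraic multiplicity, so M is not diagonalizable.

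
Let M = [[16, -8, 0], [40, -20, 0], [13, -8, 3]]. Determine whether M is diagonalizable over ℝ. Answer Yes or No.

Characteristic polynomial: p(t) = t^3 + t^2 - 12t = t(t - 3)(t + 4).
All 3 eigenvalues are distinct, so M is diagonalizable.

Yes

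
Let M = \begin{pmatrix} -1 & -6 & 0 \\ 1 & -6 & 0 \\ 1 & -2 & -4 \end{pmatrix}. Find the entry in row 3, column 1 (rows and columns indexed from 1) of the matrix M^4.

Characteristic polynomial: λ^3 + 11λ^2 + 40λ + 48 = (λ + 3)(λ + 4)^2, so the eigenvalues are -4, -4, -3.
λ=-3: eigenvector (3, 1, 1).
λ=-4: eigenvector (2, 1, 0).
λ=-4: eigenvector (0, 0, 1).
P = [[3, 2, 0], [1, 1, 0], [1, 0, 1]], D = diag(-3, -4, -4), P⁻¹ = [[1, -2, 0], [-1, 3, 0], [-1, 2, 1]].
M⁴ = P·diag(81, 256, 256)·P⁻¹ = [[-269, 1050, 0], [-175, 606, 0], [-175, 350, 256]].
The requested entry is -175.

-175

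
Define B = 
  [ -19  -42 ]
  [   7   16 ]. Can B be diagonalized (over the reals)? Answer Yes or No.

Yes

Characteristic polynomial: p(μ) = μ^2 + 3μ - 10 = (μ - 2)(μ + 5).
All 2 eigenvalues are distinct, so B is diagonalizable.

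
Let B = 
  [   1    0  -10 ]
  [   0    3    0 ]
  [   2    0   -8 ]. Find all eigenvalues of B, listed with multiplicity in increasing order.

Characteristic polynomial: p(μ) = μ^3 + 4μ^2 - 9μ - 36 = (μ - 3)(μ + 3)(μ + 4).
Roots (with multiplicity): -4, -3, 3.

-4, -3, 3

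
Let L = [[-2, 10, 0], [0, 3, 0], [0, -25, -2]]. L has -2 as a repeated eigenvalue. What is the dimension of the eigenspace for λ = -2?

2

L + 2I = [[0, 10, 0], [0, 5, 0], [0, -25, 0]].
This matrix has rank 1, so its null space has dimension 3 − 1 = 2.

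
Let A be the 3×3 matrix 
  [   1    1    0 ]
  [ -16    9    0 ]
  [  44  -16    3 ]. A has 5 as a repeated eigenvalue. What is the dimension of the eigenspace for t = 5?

A − 5I = [[-4, 1, 0], [-16, 4, 0], [44, -16, -2]].
This matrix has rank 2, so its null space has dimension 3 − 2 = 1.

1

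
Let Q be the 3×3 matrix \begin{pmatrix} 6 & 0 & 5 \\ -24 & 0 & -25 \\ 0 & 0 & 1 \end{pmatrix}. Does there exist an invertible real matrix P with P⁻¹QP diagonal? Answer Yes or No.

Yes

Characteristic polynomial: p(r) = r^3 - 7r^2 + 6r = r(r - 6)(r - 1).
All 3 eigenvalues are distinct, so Q is diagonalizable.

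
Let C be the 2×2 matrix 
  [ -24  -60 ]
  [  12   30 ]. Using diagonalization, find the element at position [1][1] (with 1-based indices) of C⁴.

-5184

Characteristic polynomial: μ^2 - 6μ = μ(μ - 6), so the eigenvalues are 0, 6.
μ=6: eigenvector (-2, 1).
μ=0: eigenvector (5, -2).
P = [[-2, 5], [1, -2]], D = diag(6, 0), P⁻¹ = [[2, 5], [1, 2]].
C⁴ = P·diag(1296, 0)·P⁻¹ = [[-5184, -12960], [2592, 6480]].
The requested entry is -5184.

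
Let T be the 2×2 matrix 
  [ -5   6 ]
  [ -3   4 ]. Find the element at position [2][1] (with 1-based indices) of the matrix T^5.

-33

Characteristic polynomial: s^2 + s - 2 = (s - 1)(s + 2), so the eigenvalues are -2, 1.
s=-2: eigenvector (-2, -1).
s=1: eigenvector (1, 1).
P = [[-2, 1], [-1, 1]], D = diag(-2, 1), P⁻¹ = [[-1, 1], [-1, 2]].
T⁵ = P·diag(-32, 1)·P⁻¹ = [[-65, 66], [-33, 34]].
The requested entry is -33.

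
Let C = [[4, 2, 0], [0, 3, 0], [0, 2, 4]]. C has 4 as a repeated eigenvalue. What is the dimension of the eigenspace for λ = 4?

C − 4I = [[0, 2, 0], [0, -1, 0], [0, 2, 0]].
This matrix has rank 1, so its null space has dimension 3 − 1 = 2.

2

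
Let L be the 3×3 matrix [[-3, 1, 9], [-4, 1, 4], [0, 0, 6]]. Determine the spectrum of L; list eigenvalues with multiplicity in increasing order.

-1, -1, 6

Characteristic polynomial: p(λ) = λ^3 - 4λ^2 - 11λ - 6 = (λ - 6)(λ + 1)^2.
Roots (with multiplicity): -1, -1, 6.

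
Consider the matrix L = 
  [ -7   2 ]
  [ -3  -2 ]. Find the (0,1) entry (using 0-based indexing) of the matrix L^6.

Characteristic polynomial: μ^2 + 9μ + 20 = (μ + 4)(μ + 5), so the eigenvalues are -5, -4.
μ=-4: eigenvector (2, 3).
μ=-5: eigenvector (1, 1).
P = [[2, 1], [3, 1]], D = diag(-4, -5), P⁻¹ = [[-1, 1], [3, -2]].
L⁶ = P·diag(4096, 15625)·P⁻¹ = [[38683, -23058], [34587, -18962]].
The requested entry is -23058.

-23058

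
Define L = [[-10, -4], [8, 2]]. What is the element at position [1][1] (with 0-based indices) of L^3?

Characteristic polynomial: μ^2 + 8μ + 12 = (μ + 2)(μ + 6), so the eigenvalues are -6, -2.
μ=-2: eigenvector (1, -2).
μ=-6: eigenvector (1, -1).
P = [[1, 1], [-2, -1]], D = diag(-2, -6), P⁻¹ = [[-1, -1], [2, 1]].
L³ = P·diag(-8, -216)·P⁻¹ = [[-424, -208], [416, 200]].
The requested entry is 200.

200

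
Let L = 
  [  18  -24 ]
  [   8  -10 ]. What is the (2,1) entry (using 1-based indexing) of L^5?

15488

Characteristic polynomial: μ^2 - 8μ + 12 = (μ - 6)(μ - 2), so the eigenvalues are 2, 6.
μ=2: eigenvector (-3, -2).
μ=6: eigenvector (2, 1).
P = [[-3, 2], [-2, 1]], D = diag(2, 6), P⁻¹ = [[1, -2], [2, -3]].
L⁵ = P·diag(32, 7776)·P⁻¹ = [[31008, -46464], [15488, -23200]].
The requested entry is 15488.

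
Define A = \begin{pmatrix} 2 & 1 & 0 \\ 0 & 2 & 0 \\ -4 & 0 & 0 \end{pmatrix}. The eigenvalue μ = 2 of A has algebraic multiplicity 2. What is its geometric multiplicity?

1

A − 2I = [[0, 1, 0], [0, 0, 0], [-4, 0, -2]].
This matrix has rank 2, so its null space has dimension 3 − 2 = 1.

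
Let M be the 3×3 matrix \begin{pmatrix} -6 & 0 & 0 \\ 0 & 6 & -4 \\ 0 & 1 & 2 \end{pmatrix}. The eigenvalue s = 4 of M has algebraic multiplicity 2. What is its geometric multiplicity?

M − 4I = [[-10, 0, 0], [0, 2, -4], [0, 1, -2]].
This matrix has rank 2, so its null space has dimension 3 − 2 = 1.

1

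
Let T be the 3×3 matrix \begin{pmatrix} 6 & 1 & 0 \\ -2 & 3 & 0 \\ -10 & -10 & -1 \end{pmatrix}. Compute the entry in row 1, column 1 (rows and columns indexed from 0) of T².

7

Characteristic polynomial: s^3 - 8s^2 + 11s + 20 = (s - 5)(s - 4)(s + 1), so the eigenvalues are -1, 4, 5.
s=5: eigenvector (1, -1, 0).
s=4: eigenvector (-1, 2, -2).
s=-1: eigenvector (0, 0, 1).
P = [[1, -1, 0], [-1, 2, 0], [0, -2, 1]], D = diag(5, 4, -1), P⁻¹ = [[2, 1, 0], [1, 1, 0], [2, 2, 1]].
T² = P·diag(25, 16, 1)·P⁻¹ = [[34, 9, 0], [-18, 7, 0], [-30, -30, 1]].
The requested entry is 7.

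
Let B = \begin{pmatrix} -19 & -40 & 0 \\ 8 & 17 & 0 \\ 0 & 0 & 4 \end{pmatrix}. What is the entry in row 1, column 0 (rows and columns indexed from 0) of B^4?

Characteristic polynomial: r^3 - 2r^2 - 11r + 12 = (r - 4)(r - 1)(r + 3), so the eigenvalues are -3, 1, 4.
r=-3: eigenvector (5, -2, 0).
r=1: eigenvector (-2, 1, 0).
r=4: eigenvector (0, 0, 1).
P = [[5, -2, 0], [-2, 1, 0], [0, 0, 1]], D = diag(-3, 1, 4), P⁻¹ = [[1, 2, 0], [2, 5, 0], [0, 0, 1]].
B⁴ = P·diag(81, 1, 256)·P⁻¹ = [[401, 800, 0], [-160, -319, 0], [0, 0, 256]].
The requested entry is -160.

-160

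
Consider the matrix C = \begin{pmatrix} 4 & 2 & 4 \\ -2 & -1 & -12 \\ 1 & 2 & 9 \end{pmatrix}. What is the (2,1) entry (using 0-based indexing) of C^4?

738

Characteristic polynomial: μ^3 - 12μ^2 + 47μ - 60 = (μ - 5)(μ - 4)(μ - 3), so the eigenvalues are 3, 4, 5.
μ=4: eigenvector (1, 2, -1).
μ=3: eigenvector (-2, 1, 0).
μ=5: eigenvector (0, -2, 1).
P = [[1, -2, 0], [2, 1, -2], [-1, 0, 1]], D = diag(4, 3, 5), P⁻¹ = [[1, 2, 4], [0, 1, 2], [1, 2, 5]].
C⁴ = P·diag(256, 81, 625)·P⁻¹ = [[256, 350, 700], [-738, -1395, -4040], [369, 738, 2101]].
The requested entry is 738.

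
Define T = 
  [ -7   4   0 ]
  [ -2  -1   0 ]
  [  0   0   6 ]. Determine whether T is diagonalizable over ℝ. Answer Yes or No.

Characteristic polynomial: p(r) = r^3 + 2r^2 - 33r - 90 = (r - 6)(r + 3)(r + 5).
All 3 eigenvalues are distinct, so T is diagonalizable.

Yes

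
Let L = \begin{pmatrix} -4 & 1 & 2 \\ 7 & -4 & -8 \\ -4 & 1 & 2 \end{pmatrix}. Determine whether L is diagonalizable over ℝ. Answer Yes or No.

Characteristic polynomial: p(r) = r^3 + 6r^2 + 9r = r(r + 3)^2.
r = -3 has algebraic multiplicity 2; rank(L + 3I) = 2, so geometric multiplicity = 1.
Geometric multiplicity < algebraic multiplicity, so L is not diagonalizable.

No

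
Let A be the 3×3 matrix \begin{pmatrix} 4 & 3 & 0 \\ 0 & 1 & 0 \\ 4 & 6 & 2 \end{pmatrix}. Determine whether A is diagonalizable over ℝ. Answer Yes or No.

Yes

Characteristic polynomial: p(t) = t^3 - 7t^2 + 14t - 8 = (t - 4)(t - 2)(t - 1).
All 3 eigenvalues are distinct, so A is diagonalizable.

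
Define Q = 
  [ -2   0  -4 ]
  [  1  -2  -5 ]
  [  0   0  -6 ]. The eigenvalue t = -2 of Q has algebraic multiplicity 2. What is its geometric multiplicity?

1

Q + 2I = [[0, 0, -4], [1, 0, -5], [0, 0, -4]].
This matrix has rank 2, so its null space has dimension 3 − 2 = 1.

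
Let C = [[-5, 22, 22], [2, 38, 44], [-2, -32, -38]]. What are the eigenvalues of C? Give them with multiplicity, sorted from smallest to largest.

-6, -5, 6

Characteristic polynomial: p(s) = s^3 + 5s^2 - 36s - 180 = (s - 6)(s + 5)(s + 6).
Roots (with multiplicity): -6, -5, 6.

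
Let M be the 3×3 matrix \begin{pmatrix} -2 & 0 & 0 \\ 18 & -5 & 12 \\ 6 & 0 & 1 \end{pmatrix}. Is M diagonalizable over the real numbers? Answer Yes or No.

Yes

Characteristic polynomial: p(s) = s^3 + 6s^2 + 3s - 10 = (s - 1)(s + 2)(s + 5).
All 3 eigenvalues are distinct, so M is diagonalizable.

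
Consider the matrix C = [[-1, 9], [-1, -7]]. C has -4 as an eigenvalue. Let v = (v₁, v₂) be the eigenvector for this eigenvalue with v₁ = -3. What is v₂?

1

C + 4I = [[3, 9], [-1, -3]].
Solving (C + 4I)v = 0 gives the eigenspace spanned by (-3, 1).
With v₁ = -3, v = (-3, 1), so v₂ = 1.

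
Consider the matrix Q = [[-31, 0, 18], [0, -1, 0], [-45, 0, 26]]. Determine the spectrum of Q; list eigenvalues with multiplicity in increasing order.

Characteristic polynomial: p(λ) = λ^3 + 6λ^2 + 9λ + 4 = (λ + 1)^2(λ + 4).
Roots (with multiplicity): -4, -1, -1.

-4, -1, -1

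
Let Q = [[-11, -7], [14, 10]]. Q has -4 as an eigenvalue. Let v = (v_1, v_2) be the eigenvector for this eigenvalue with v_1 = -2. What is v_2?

Q + 4I = [[-7, -7], [14, 14]].
Solving (Q + 4I)v = 0 gives the eigenspace spanned by (-2, 2).
With v_1 = -2, v = (-2, 2), so v_2 = 2.

2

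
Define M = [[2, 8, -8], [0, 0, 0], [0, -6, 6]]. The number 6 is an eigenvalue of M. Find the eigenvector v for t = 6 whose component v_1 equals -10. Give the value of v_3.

5

M − 6I = [[-4, 8, -8], [0, -6, 0], [0, -6, 0]].
Solving (M − 6I)v = 0 gives the eigenspace spanned by (-10, 0, 5).
With v_1 = -10, v = (-10, 0, 5), so v_3 = 5.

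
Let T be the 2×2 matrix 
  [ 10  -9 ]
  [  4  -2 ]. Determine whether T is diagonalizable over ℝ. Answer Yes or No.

Characteristic polynomial: p(r) = r^2 - 8r + 16 = (r - 4)^2.
r = 4 has algebraic multiplicity 2; rank(T − 4I) = 1, so geometric multiplicity = 1.
Geometric multiplicity < algebraic multiplicity, so T is not diagonalizable.

No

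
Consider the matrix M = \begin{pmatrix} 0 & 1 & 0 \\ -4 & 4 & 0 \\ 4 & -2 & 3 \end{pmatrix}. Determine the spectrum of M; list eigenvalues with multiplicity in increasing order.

2, 2, 3

Characteristic polynomial: p(μ) = μ^3 - 7μ^2 + 16μ - 12 = (μ - 3)(μ - 2)^2.
Roots (with multiplicity): 2, 2, 3.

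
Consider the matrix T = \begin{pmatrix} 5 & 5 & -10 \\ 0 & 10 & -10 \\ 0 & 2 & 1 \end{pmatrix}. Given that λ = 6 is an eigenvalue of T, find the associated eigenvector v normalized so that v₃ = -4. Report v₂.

-10

T − 6I = [[-1, 5, -10], [0, 4, -10], [0, 2, -5]].
Solving (T − 6I)v = 0 gives the eigenspace spanned by (-10, -10, -4).
With v₃ = -4, v = (-10, -10, -4), so v₂ = -10.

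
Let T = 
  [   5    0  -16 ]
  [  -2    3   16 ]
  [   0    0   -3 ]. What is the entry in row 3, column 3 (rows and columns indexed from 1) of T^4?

81

Characteristic polynomial: λ^3 - 5λ^2 - 9λ + 45 = (λ - 5)(λ - 3)(λ + 3), so the eigenvalues are -3, 3, 5.
λ=3: eigenvector (0, 1, 0).
λ=5: eigenvector (1, -1, 0).
λ=-3: eigenvector (2, -2, 1).
P = [[0, 1, 2], [1, -1, -2], [0, 0, 1]], D = diag(3, 5, -3), P⁻¹ = [[1, 1, 0], [1, 0, -2], [0, 0, 1]].
T⁴ = P·diag(81, 625, 81)·P⁻¹ = [[625, 0, -1088], [-544, 81, 1088], [0, 0, 81]].
The requested entry is 81.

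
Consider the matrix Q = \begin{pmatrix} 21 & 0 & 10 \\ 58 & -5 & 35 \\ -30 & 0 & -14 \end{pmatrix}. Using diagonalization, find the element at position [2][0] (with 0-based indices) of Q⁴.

Characteristic polynomial: r^3 - 2r^2 - 29r + 30 = (r - 6)(r - 1)(r + 5), so the eigenvalues are -5, 1, 6.
r=1: eigenvector (1, -2, -2).
r=-5: eigenvector (0, 1, 0).
r=6: eigenvector (2, 1, -3).
P = [[1, 0, 2], [-2, 1, 1], [-2, 0, -3]], D = diag(1, -5, 6), P⁻¹ = [[-3, 0, -2], [-8, 1, -5], [2, 0, 1]].
Q⁴ = P·diag(1, 625, 1296)·P⁻¹ = [[5181, 0, 2590], [-2402, 625, -1825], [-7770, 0, -3884]].
The requested entry is -7770.

-7770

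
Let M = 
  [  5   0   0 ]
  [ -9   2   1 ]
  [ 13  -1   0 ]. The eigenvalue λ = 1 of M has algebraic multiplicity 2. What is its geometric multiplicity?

M − 1I = [[4, 0, 0], [-9, 1, 1], [13, -1, -1]].
This matrix has rank 2, so its null space has dimension 3 − 2 = 1.

1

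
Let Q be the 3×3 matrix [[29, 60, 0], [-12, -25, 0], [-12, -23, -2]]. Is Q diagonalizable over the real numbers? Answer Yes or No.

Characteristic polynomial: p(t) = t^3 - 2t^2 - 13t - 10 = (t - 5)(t + 1)(t + 2).
All 3 eigenvalues are distinct, so Q is diagonalizable.

Yes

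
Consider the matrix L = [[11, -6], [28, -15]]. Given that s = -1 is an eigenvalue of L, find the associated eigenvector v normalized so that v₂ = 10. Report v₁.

5

L + 1I = [[12, -6], [28, -14]].
Solving (L + 1I)v = 0 gives the eigenspace spanned by (5, 10).
With v₂ = 10, v = (5, 10), so v₁ = 5.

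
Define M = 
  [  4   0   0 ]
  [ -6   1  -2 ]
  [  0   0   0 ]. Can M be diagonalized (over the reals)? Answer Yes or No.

Yes

Characteristic polynomial: p(r) = r^3 - 5r^2 + 4r = r(r - 4)(r - 1).
All 3 eigenvalues are distinct, so M is diagonalizable.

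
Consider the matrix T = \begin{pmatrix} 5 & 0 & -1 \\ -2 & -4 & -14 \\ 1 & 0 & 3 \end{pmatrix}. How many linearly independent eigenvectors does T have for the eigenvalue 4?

1

T − 4I = [[1, 0, -1], [-2, -8, -14], [1, 0, -1]].
This matrix has rank 2, so its null space has dimension 3 − 2 = 1.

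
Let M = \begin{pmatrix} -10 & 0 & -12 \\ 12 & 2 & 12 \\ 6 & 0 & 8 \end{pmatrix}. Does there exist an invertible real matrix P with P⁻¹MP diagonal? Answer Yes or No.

Yes

Characteristic polynomial: p(t) = t^3 - 12t + 16 = (t - 2)^2(t + 4).
t = 2 has algebraic multiplicity 2; rank(M − 2I) = 1, so geometric multiplicity = 2.
Every eigenvalue has geometric = algebraic multiplicity, so M is diagonalizable.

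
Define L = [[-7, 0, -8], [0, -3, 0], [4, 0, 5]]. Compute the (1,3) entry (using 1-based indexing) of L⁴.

160

Characteristic polynomial: t^3 + 5t^2 + 3t - 9 = (t - 1)(t + 3)^2, so the eigenvalues are -3, -3, 1.
t=-3: eigenvector (2, 0, -1).
t=-3: eigenvector (0, 1, 0).
t=1: eigenvector (-1, 0, 1).
P = [[2, 0, -1], [0, 1, 0], [-1, 0, 1]], D = diag(-3, -3, 1), P⁻¹ = [[1, 0, 1], [0, 1, 0], [1, 0, 2]].
L⁴ = P·diag(81, 81, 1)·P⁻¹ = [[161, 0, 160], [0, 81, 0], [-80, 0, -79]].
The requested entry is 160.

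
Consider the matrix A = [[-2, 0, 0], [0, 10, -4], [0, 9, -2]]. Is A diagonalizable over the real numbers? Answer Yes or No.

Characteristic polynomial: p(λ) = λ^3 - 6λ^2 + 32 = (λ - 4)^2(λ + 2).
λ = 4 has algebraic multiplicity 2; rank(A − 4I) = 2, so geometric multiplicity = 1.
Geometric multiplicity < algebraic multiplicity, so A is not diagonalizable.

No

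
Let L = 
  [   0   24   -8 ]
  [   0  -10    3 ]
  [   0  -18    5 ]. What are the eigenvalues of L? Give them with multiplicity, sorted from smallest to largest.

-4, -1, 0

Characteristic polynomial: p(t) = t^3 + 5t^2 + 4t = t(t + 1)(t + 4).
Roots (with multiplicity): -4, -1, 0.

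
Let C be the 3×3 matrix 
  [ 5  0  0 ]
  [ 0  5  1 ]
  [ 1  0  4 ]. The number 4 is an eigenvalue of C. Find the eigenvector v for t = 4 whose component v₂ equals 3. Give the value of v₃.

-3

C − 4I = [[1, 0, 0], [0, 1, 1], [1, 0, 0]].
Solving (C − 4I)v = 0 gives the eigenspace spanned by (0, 3, -3).
With v₂ = 3, v = (0, 3, -3), so v₃ = -3.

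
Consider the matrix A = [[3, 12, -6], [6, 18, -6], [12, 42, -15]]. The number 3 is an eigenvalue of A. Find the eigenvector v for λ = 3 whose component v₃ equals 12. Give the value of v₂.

6

A − 3I = [[0, 12, -6], [6, 15, -6], [12, 42, -18]].
Solving (A − 3I)v = 0 gives the eigenspace spanned by (-3, 6, 12).
With v₃ = 12, v = (-3, 6, 12), so v₂ = 6.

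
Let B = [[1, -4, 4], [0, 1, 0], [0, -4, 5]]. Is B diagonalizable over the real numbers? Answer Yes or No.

Characteristic polynomial: p(r) = r^3 - 7r^2 + 11r - 5 = (r - 5)(r - 1)^2.
r = 1 has algebraic multiplicity 2; rank(B − 1I) = 1, so geometric multiplicity = 2.
Every eigenvalue has geometric = algebraic multiplicity, so B is diagonalizable.

Yes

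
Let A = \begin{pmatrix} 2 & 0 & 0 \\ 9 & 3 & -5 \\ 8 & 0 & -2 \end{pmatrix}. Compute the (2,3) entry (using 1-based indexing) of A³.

Characteristic polynomial: λ^3 - 3λ^2 - 4λ + 12 = (λ - 3)(λ - 2)(λ + 2), so the eigenvalues are -2, 2, 3.
λ=2: eigenvector (1, 1, 2).
λ=3: eigenvector (0, 1, 0).
λ=-2: eigenvector (0, 1, 1).
P = [[1, 0, 0], [1, 1, 1], [2, 0, 1]], D = diag(2, 3, -2), P⁻¹ = [[1, 0, 0], [1, 1, -1], [-2, 0, 1]].
A³ = P·diag(8, 27, -8)·P⁻¹ = [[8, 0, 0], [51, 27, -35], [32, 0, -8]].
The requested entry is -35.

-35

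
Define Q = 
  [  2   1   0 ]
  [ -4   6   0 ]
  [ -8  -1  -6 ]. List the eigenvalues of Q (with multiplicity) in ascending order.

-6, 4, 4

Characteristic polynomial: p(t) = t^3 - 2t^2 - 32t + 96 = (t - 4)^2(t + 6).
Roots (with multiplicity): -6, 4, 4.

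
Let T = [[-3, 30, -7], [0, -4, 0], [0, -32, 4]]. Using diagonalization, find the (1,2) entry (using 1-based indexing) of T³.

438

Characteristic polynomial: s^3 + 3s^2 - 16s - 48 = (s - 4)(s + 3)(s + 4), so the eigenvalues are -4, -3, 4.
s=4: eigenvector (1, 0, -1).
s=-4: eigenvector (-2, 1, 4).
s=-3: eigenvector (1, 0, 0).
P = [[1, -2, 1], [0, 1, 0], [-1, 4, 0]], D = diag(4, -4, -3), P⁻¹ = [[0, 4, -1], [0, 1, 0], [1, -2, 1]].
T³ = P·diag(64, -64, -27)·P⁻¹ = [[-27, 438, -91], [0, -64, 0], [0, -512, 64]].
The requested entry is 438.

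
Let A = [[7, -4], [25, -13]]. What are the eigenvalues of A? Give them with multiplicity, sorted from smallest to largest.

-3, -3

Characteristic polynomial: p(λ) = λ^2 + 6λ + 9 = (λ + 3)^2.
Roots (with multiplicity): -3, -3.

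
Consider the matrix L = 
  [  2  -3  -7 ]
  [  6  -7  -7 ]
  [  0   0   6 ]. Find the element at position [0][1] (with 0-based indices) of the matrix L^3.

Characteristic polynomial: r^3 - r^2 - 26r - 24 = (r - 6)(r + 1)(r + 4), so the eigenvalues are -4, -1, 6.
r=6: eigenvector (1, 1, -1).
r=-4: eigenvector (1, 2, 0).
r=-1: eigenvector (1, 1, 0).
P = [[1, 1, 1], [1, 2, 1], [-1, 0, 0]], D = diag(6, -4, -1), P⁻¹ = [[0, 0, -1], [-1, 1, 0], [2, -1, 1]].
L³ = P·diag(216, -64, -1)·P⁻¹ = [[62, -63, -217], [126, -127, -217], [0, 0, 216]].
The requested entry is -63.

-63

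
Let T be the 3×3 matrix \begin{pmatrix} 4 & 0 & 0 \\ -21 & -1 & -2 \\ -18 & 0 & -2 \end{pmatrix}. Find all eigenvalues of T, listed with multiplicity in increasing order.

Characteristic polynomial: p(λ) = λ^3 - λ^2 - 10λ - 8 = (λ - 4)(λ + 1)(λ + 2).
Roots (with multiplicity): -2, -1, 4.

-2, -1, 4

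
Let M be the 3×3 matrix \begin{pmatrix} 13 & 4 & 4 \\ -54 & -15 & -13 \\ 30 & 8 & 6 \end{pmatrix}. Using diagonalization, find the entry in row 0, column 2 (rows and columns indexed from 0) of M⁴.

Characteristic polynomial: s^3 - 4s^2 - 7s + 10 = (s - 5)(s - 1)(s + 2), so the eigenvalues are -2, 1, 5.
s=5: eigenvector (1, -4, 2).
s=1: eigenvector (-1, 5, -2).
s=-2: eigenvector (0, -1, 1).
P = [[1, -1, 0], [-4, 5, -1], [2, -2, 1]], D = diag(5, 1, -2), P⁻¹ = [[3, 1, 1], [2, 1, 1], [-2, 0, 1]].
M⁴ = P·diag(625, 1, 16)·P⁻¹ = [[1873, 624, 624], [-7458, -2495, -2511], [3714, 1248, 1264]].
The requested entry is 624.

624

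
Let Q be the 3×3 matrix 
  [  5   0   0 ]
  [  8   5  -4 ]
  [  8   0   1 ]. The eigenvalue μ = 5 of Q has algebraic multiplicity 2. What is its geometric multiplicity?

Q − 5I = [[0, 0, 0], [8, 0, -4], [8, 0, -4]].
This matrix has rank 1, so its null space has dimension 3 − 1 = 2.

2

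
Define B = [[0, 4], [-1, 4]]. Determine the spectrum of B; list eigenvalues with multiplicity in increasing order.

2, 2

Characteristic polynomial: p(t) = t^2 - 4t + 4 = (t - 2)^2.
Roots (with multiplicity): 2, 2.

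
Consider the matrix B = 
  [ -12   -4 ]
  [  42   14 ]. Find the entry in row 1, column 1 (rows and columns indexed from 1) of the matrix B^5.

Characteristic polynomial: μ^2 - 2μ = μ(μ - 2), so the eigenvalues are 0, 2.
μ=2: eigenvector (-2, 7).
μ=0: eigenvector (1, -3).
P = [[-2, 1], [7, -3]], D = diag(2, 0), P⁻¹ = [[3, 1], [7, 2]].
B⁵ = P·diag(32, 0)·P⁻¹ = [[-192, -64], [672, 224]].
The requested entry is -192.

-192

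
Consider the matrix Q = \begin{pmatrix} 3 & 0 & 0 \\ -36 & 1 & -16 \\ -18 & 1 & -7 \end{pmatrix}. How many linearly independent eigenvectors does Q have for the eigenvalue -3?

1

Q + 3I = [[6, 0, 0], [-36, 4, -16], [-18, 1, -4]].
This matrix has rank 2, so its null space has dimension 3 − 2 = 1.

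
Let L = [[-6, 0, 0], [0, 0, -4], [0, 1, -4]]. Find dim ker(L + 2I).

1

L + 2I = [[-4, 0, 0], [0, 2, -4], [0, 1, -2]].
This matrix has rank 2, so its null space has dimension 3 − 2 = 1.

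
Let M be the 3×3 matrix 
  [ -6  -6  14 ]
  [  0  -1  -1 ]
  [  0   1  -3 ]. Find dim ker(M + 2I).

1

M + 2I = [[-4, -6, 14], [0, 1, -1], [0, 1, -1]].
This matrix has rank 2, so its null space has dimension 3 − 2 = 1.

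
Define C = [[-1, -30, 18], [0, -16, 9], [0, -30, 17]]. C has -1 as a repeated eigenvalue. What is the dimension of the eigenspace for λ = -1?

2

C + 1I = [[0, -30, 18], [0, -15, 9], [0, -30, 18]].
This matrix has rank 1, so its null space has dimension 3 − 1 = 2.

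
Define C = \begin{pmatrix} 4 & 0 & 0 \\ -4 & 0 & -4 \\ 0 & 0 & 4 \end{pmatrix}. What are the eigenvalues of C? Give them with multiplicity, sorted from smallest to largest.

Characteristic polynomial: p(λ) = λ^3 - 8λ^2 + 16λ = λ(λ - 4)^2.
Roots (with multiplicity): 0, 4, 4.

0, 4, 4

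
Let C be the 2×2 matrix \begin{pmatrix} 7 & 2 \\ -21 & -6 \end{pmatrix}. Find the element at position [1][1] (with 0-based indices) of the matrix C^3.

Characteristic polynomial: μ^2 - μ = μ(μ - 1), so the eigenvalues are 0, 1.
μ=1: eigenvector (1, -3).
μ=0: eigenvector (-2, 7).
P = [[1, -2], [-3, 7]], D = diag(1, 0), P⁻¹ = [[7, 2], [3, 1]].
C³ = P·diag(1, 0)·P⁻¹ = [[7, 2], [-21, -6]].
The requested entry is -6.

-6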